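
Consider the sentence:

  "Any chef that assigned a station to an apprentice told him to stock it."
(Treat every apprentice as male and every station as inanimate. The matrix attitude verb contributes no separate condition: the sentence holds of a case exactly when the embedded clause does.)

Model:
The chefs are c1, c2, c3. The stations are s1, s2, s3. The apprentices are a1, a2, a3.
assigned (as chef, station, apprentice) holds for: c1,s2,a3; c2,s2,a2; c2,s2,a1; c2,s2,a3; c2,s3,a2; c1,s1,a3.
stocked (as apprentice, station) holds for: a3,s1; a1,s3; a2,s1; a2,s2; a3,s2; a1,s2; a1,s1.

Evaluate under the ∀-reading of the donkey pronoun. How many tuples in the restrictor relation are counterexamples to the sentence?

1

"him" takes "an apprentice" as antecedent and "it" takes "a station"; both are donkey pronouns co-varying with the restrictor.
Strong reading: for every (c,s,a) with assigned(c,s,a), stocked(a,s).
Restrictor triples: (c1,s1,a3)→stocked(a3,s1) ✓  (c1,s2,a3)→stocked(a3,s2) ✓  (c2,s2,a1)→stocked(a1,s2) ✓  (c2,s2,a2)→stocked(a2,s2) ✓  (c2,s2,a3)→stocked(a3,s2) ✓  (c2,s3,a2)→stocked(a2,s3) ✗
Counterexamples (restrictor triples failing the scope): 1.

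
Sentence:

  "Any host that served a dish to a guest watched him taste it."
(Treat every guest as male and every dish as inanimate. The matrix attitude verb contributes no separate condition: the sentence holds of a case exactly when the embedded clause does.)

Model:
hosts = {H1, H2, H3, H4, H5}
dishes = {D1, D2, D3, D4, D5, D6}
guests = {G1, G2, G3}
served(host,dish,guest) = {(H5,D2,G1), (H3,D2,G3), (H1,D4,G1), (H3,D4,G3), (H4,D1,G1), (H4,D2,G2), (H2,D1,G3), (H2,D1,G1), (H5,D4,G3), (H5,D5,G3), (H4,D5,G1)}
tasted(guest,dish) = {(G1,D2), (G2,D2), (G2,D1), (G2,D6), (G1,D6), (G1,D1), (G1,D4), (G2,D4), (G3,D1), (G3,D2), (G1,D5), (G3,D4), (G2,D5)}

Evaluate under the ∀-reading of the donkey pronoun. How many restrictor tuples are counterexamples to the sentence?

1

"him" takes "a guest" as antecedent and "it" takes "a dish"; both are donkey pronouns co-varying with the restrictor.
Strong reading: for every (h,d,g) with served(h,d,g), tasted(g,d).
Restrictor triples: (H1,D4,G1)→tasted(G1,D4) ✓  (H2,D1,G1)→tasted(G1,D1) ✓  (H2,D1,G3)→tasted(G3,D1) ✓  (H3,D2,G3)→tasted(G3,D2) ✓  (H3,D4,G3)→tasted(G3,D4) ✓  (H4,D1,G1)→tasted(G1,D1) ✓  (H4,D2,G2)→tasted(G2,D2) ✓  (H4,D5,G1)→tasted(G1,D5) ✓  (H5,D2,G1)→tasted(G1,D2) ✓  (H5,D4,G3)→tasted(G3,D4) ✓  (H5,D5,G3)→tasted(G3,D5) ✗
Counterexamples (restrictor triples failing the scope): 1.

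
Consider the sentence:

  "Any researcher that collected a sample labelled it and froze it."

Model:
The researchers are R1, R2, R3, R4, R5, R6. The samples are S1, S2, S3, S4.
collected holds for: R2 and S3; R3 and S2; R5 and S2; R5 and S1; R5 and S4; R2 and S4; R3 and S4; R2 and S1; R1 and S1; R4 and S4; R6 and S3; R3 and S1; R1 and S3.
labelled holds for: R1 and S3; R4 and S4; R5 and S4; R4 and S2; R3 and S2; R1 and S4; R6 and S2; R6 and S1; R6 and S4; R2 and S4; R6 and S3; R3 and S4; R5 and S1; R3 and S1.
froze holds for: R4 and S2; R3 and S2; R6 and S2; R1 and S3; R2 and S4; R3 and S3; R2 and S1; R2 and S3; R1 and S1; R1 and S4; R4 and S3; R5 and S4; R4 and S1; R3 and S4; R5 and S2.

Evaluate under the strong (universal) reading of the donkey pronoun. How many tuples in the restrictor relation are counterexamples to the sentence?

"it" takes "a sample" as antecedent — a donkey pronoun bound across the clause boundary.
Strong reading: for every (r,s) with collected(r,s), labelled(r,s) ∧ froze(r,s).
Restrictor pairs: (R1,S1) ✗  (R1,S3) ✓  (R2,S1) ✗  (R2,S3) ✗  (R2,S4) ✓  (R3,S1) ✗  (R3,S2) ✓  (R3,S4) ✓  (R4,S4) ✗  (R5,S1) ✗  (R5,S2) ✗  (R5,S4) ✓  (R6,S3) ✗
Counterexamples (restrictor pairs failing the scope): 8.

8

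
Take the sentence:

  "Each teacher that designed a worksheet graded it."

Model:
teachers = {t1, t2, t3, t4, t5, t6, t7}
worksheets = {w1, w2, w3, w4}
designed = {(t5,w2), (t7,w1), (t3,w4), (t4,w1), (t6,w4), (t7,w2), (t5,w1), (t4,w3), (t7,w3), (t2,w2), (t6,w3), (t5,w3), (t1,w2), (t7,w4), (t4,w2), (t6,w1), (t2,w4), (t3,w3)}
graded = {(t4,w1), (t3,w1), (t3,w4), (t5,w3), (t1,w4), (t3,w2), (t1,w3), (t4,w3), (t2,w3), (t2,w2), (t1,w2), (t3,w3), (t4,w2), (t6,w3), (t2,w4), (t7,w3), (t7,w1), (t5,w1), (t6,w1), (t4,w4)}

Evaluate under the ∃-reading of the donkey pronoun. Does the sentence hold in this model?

"it" takes "a worksheet" as antecedent — a donkey pronoun bound across the clause boundary.
Weak reading: every teacher t with some designed-worksheet has at least one designed-worksheet w such that graded(t,w).
Per teacher: t1:✓  t2:✓  t3:✓  t4:✓  t5:✓  t6:✓  t7:✓
Every teacher in the restrictor has a witness.

True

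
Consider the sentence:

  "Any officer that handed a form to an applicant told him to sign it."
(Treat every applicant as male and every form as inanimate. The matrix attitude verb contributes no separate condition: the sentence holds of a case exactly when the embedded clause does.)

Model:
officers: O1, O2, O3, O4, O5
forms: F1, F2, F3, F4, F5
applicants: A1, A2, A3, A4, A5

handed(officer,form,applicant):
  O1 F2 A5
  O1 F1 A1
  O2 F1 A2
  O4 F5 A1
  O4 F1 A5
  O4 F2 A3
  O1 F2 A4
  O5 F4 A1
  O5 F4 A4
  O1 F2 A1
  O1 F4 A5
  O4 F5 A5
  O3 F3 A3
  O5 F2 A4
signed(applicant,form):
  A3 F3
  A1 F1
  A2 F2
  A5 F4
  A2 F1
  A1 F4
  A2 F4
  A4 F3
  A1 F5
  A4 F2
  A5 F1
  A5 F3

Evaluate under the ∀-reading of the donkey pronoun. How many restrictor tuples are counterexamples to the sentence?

5

"him" takes "an applicant" as antecedent and "it" takes "a form"; both are donkey pronouns co-varying with the restrictor.
Strong reading: for every (o,f,a) with handed(o,f,a), signed(a,f).
Restrictor triples: (O1,F1,A1)→signed(A1,F1) ✓  (O1,F2,A1)→signed(A1,F2) ✗  (O1,F2,A4)→signed(A4,F2) ✓  (O1,F2,A5)→signed(A5,F2) ✗  (O1,F4,A5)→signed(A5,F4) ✓  (O2,F1,A2)→signed(A2,F1) ✓  (O3,F3,A3)→signed(A3,F3) ✓  (O4,F1,A5)→signed(A5,F1) ✓  (O4,F2,A3)→signed(A3,F2) ✗  (O4,F5,A1)→signed(A1,F5) ✓  (O4,F5,A5)→signed(A5,F5) ✗  (O5,F2,A4)→signed(A4,F2) ✓  (O5,F4,A1)→signed(A1,F4) ✓  (O5,F4,A4)→signed(A4,F4) ✗
Counterexamples (restrictor triples failing the scope): 5.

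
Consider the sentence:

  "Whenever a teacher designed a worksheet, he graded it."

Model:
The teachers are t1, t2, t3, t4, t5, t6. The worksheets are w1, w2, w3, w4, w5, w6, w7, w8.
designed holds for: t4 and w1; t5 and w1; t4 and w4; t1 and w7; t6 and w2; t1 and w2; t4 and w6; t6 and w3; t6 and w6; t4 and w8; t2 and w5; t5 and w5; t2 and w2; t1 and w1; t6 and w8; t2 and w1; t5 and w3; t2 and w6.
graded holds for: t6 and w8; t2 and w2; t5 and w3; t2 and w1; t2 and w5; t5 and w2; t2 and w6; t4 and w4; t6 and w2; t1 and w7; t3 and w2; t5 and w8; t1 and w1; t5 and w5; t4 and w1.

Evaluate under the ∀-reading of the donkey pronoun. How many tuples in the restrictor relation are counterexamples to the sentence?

6

"it" takes "a worksheet" as antecedent — a donkey pronoun bound across the clause boundary.
Strong reading: for every (t,w) with designed(t,w), graded(t,w).
Restrictor pairs: (t1,w1) ✓  (t1,w2) ✗  (t1,w7) ✓  (t2,w1) ✓  (t2,w2) ✓  (t2,w5) ✓  (t2,w6) ✓  (t4,w1) ✓  (t4,w4) ✓  (t4,w6) ✗  (t4,w8) ✗  (t5,w1) ✗  (t5,w3) ✓  (t5,w5) ✓  (t6,w2) ✓  (t6,w3) ✗  (t6,w6) ✗  (t6,w8) ✓
Counterexamples (restrictor pairs failing the scope): 6.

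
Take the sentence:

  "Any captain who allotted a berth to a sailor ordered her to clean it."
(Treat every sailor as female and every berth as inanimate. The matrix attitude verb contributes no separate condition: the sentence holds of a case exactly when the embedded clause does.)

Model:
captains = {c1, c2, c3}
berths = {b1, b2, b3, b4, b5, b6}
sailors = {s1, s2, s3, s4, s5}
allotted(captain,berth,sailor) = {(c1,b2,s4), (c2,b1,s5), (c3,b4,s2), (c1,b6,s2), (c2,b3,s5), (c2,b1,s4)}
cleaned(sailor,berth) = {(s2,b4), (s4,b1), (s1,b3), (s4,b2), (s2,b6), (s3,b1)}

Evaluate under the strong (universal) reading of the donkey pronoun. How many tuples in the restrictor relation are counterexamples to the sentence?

"her" takes "a sailor" as antecedent and "it" takes "a berth"; both are donkey pronouns co-varying with the restrictor.
Strong reading: for every (c,b,s) with allotted(c,b,s), cleaned(s,b).
Restrictor triples: (c1,b2,s4)→cleaned(s4,b2) ✓  (c1,b6,s2)→cleaned(s2,b6) ✓  (c2,b1,s4)→cleaned(s4,b1) ✓  (c2,b1,s5)→cleaned(s5,b1) ✗  (c2,b3,s5)→cleaned(s5,b3) ✗  (c3,b4,s2)→cleaned(s2,b4) ✓
Counterexamples (restrictor triples failing the scope): 2.

2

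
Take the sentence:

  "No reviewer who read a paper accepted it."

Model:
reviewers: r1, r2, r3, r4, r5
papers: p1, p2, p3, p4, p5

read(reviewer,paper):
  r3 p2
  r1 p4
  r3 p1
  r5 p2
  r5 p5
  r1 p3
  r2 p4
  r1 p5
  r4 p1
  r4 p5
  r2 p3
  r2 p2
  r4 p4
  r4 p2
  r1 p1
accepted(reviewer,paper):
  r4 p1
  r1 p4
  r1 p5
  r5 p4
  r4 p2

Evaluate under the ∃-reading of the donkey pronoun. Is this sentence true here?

"it" takes "a paper" as antecedent — a donkey pronoun bound across the clause boundary.
Truth condition: for no (r,p) with read(r,p) does accepted(r,p) hold.
Restrictor pairs — does the scope hold? (r1,p1):fails  (r1,p3):fails  (r1,p4):holds  (r1,p5):holds  (r2,p2):fails  (r2,p3):fails  (r2,p4):fails  (r3,p1):fails  (r3,p2):fails  (r4,p1):holds  (r4,p2):holds  (r4,p4):fails  (r4,p5):fails  (r5,p2):fails  (r5,p5):fails
Scope holds for 4 pair(s), so the sentence is false.

False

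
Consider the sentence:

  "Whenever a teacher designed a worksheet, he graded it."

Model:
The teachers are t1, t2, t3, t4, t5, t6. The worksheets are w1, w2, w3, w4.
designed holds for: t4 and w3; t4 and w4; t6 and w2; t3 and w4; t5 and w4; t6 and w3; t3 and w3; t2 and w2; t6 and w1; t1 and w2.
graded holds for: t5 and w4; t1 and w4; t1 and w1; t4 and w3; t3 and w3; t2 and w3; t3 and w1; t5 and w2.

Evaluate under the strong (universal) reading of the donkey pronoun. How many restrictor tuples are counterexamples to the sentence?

7

"it" takes "a worksheet" as antecedent — a donkey pronoun bound across the clause boundary.
Strong reading: for every (t,w) with designed(t,w), graded(t,w).
Restrictor pairs: (t1,w2) ✗  (t2,w2) ✗  (t3,w3) ✓  (t3,w4) ✗  (t4,w3) ✓  (t4,w4) ✗  (t5,w4) ✓  (t6,w1) ✗  (t6,w2) ✗  (t6,w3) ✗
Counterexamples (restrictor pairs failing the scope): 7.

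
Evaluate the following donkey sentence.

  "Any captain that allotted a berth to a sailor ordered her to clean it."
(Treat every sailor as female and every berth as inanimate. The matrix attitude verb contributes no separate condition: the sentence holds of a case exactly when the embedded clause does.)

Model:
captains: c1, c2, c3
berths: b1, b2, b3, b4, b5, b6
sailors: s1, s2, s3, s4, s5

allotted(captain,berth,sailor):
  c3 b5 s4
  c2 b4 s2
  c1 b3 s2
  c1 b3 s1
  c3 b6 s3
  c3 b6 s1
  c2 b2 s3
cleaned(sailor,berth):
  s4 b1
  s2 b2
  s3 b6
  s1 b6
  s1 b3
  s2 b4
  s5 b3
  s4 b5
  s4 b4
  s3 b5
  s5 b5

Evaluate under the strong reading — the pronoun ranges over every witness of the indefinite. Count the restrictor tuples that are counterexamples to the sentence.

"her" takes "a sailor" as antecedent and "it" takes "a berth"; both are donkey pronouns co-varying with the restrictor.
Strong reading: for every (c,b,s) with allotted(c,b,s), cleaned(s,b).
Restrictor triples: (c1,b3,s1)→cleaned(s1,b3) ✓  (c1,b3,s2)→cleaned(s2,b3) ✗  (c2,b2,s3)→cleaned(s3,b2) ✗  (c2,b4,s2)→cleaned(s2,b4) ✓  (c3,b5,s4)→cleaned(s4,b5) ✓  (c3,b6,s1)→cleaned(s1,b6) ✓  (c3,b6,s3)→cleaned(s3,b6) ✓
Counterexamples (restrictor triples failing the scope): 2.

2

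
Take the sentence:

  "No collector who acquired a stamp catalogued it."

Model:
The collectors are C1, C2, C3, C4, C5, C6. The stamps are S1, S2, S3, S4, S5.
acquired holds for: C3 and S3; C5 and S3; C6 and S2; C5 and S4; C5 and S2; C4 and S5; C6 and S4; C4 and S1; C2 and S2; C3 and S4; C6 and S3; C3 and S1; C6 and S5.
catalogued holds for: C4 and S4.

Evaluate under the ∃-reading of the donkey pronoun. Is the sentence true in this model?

"it" takes "a stamp" as antecedent — a donkey pronoun bound across the clause boundary.
Truth condition: for no (c,s) with acquired(c,s) does catalogued(c,s) hold.
Restrictor pairs — does the scope hold? (C2,S2):fails  (C3,S1):fails  (C3,S3):fails  (C3,S4):fails  (C4,S1):fails  (C4,S5):fails  (C5,S2):fails  (C5,S3):fails  (C5,S4):fails  (C6,S2):fails  (C6,S3):fails  (C6,S4):fails  (C6,S5):fails
Scope holds for no restrictor pair, so the sentence is true.

True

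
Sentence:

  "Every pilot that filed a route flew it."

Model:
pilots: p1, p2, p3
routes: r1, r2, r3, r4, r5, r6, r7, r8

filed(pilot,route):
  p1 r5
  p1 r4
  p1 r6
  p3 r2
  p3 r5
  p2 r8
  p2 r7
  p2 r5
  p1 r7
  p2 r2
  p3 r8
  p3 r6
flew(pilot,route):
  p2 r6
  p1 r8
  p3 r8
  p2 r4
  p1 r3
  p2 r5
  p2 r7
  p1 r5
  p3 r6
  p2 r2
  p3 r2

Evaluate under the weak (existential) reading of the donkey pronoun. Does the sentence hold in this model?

True

"it" takes "a route" as antecedent — a donkey pronoun bound across the clause boundary.
Weak reading: every pilot p with some filed-route has at least one filed-route r such that flew(p,r).
Per pilot: p1:✓  p2:✓  p3:✓
Every pilot in the restrictor has a witness.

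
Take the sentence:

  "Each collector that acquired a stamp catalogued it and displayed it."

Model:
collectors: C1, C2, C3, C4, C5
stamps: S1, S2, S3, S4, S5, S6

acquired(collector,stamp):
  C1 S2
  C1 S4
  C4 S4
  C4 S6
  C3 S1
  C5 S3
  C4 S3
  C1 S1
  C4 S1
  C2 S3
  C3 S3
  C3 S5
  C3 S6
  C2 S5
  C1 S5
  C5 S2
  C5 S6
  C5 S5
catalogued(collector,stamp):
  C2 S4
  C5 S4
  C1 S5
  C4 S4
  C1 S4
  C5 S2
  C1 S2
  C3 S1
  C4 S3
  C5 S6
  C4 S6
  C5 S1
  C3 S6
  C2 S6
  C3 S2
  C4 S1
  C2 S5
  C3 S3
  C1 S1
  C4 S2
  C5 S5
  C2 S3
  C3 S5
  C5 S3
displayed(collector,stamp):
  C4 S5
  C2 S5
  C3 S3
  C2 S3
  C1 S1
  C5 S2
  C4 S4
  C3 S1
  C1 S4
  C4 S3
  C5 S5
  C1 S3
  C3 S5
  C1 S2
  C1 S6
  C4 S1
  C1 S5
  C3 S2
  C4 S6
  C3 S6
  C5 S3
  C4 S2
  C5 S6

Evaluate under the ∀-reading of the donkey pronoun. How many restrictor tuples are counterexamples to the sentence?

0

"it" takes "a stamp" as antecedent — a donkey pronoun bound across the clause boundary.
Strong reading: for every (c,s) with acquired(c,s), catalogued(c,s) ∧ displayed(c,s).
Restrictor pairs: (C1,S1) ✓  (C1,S2) ✓  (C1,S4) ✓  (C1,S5) ✓  (C2,S3) ✓  (C2,S5) ✓  (C3,S1) ✓  (C3,S3) ✓  (C3,S5) ✓  (C3,S6) ✓  (C4,S1) ✓  (C4,S3) ✓  (C4,S4) ✓  (C4,S6) ✓  (C5,S2) ✓  (C5,S3) ✓  (C5,S5) ✓  (C5,S6) ✓
Counterexamples (restrictor pairs failing the scope): 0.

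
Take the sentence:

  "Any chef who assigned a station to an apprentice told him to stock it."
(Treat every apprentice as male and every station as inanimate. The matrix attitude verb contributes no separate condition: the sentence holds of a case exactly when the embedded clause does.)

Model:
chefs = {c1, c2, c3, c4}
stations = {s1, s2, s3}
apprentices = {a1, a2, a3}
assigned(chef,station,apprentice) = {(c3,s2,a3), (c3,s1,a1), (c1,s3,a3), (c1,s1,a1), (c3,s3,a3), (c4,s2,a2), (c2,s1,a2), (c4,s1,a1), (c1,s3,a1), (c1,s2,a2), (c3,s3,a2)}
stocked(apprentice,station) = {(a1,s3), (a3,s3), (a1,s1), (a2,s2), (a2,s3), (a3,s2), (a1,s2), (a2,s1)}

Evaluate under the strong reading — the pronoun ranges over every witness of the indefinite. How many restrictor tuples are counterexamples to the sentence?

"him" takes "an apprentice" as antecedent and "it" takes "a station"; both are donkey pronouns co-varying with the restrictor.
Strong reading: for every (c,s,a) with assigned(c,s,a), stocked(a,s).
Restrictor triples: (c1,s1,a1)→stocked(a1,s1) ✓  (c1,s2,a2)→stocked(a2,s2) ✓  (c1,s3,a1)→stocked(a1,s3) ✓  (c1,s3,a3)→stocked(a3,s3) ✓  (c2,s1,a2)→stocked(a2,s1) ✓  (c3,s1,a1)→stocked(a1,s1) ✓  (c3,s2,a3)→stocked(a3,s2) ✓  (c3,s3,a2)→stocked(a2,s3) ✓  (c3,s3,a3)→stocked(a3,s3) ✓  (c4,s1,a1)→stocked(a1,s1) ✓  (c4,s2,a2)→stocked(a2,s2) ✓
Counterexamples (restrictor triples failing the scope): 0.

0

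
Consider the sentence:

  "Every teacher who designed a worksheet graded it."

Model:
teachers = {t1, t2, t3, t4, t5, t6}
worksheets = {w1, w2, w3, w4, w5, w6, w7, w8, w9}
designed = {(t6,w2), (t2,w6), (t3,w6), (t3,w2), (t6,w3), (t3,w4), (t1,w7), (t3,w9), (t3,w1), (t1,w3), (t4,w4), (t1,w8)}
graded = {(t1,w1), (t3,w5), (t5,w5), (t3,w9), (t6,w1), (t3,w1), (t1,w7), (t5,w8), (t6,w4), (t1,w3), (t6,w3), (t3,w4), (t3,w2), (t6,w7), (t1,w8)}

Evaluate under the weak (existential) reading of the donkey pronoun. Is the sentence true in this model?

"it" takes "a worksheet" as antecedent — a donkey pronoun bound across the clause boundary.
Weak reading: every teacher t with some designed-worksheet has at least one designed-worksheet w such that graded(t,w).
Per teacher: t1:✓  t2:✗  t3:✓  t4:✗  t6:✓
t2 has no witness among its designed-worksheets.

False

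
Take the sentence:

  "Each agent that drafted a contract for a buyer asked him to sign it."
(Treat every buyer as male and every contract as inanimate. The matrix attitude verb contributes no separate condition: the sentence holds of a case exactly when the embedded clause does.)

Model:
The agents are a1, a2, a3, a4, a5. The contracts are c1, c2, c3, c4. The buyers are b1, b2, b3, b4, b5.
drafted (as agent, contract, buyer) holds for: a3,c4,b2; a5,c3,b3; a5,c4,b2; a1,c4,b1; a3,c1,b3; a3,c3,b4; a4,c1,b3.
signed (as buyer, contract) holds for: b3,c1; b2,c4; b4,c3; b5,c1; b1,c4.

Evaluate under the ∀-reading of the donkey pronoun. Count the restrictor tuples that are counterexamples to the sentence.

"him" takes "a buyer" as antecedent and "it" takes "a contract"; both are donkey pronouns co-varying with the restrictor.
Strong reading: for every (a,c,b) with drafted(a,c,b), signed(b,c).
Restrictor triples: (a1,c4,b1)→signed(b1,c4) ✓  (a3,c1,b3)→signed(b3,c1) ✓  (a3,c3,b4)→signed(b4,c3) ✓  (a3,c4,b2)→signed(b2,c4) ✓  (a4,c1,b3)→signed(b3,c1) ✓  (a5,c3,b3)→signed(b3,c3) ✗  (a5,c4,b2)→signed(b2,c4) ✓
Counterexamples (restrictor triples failing the scope): 1.

1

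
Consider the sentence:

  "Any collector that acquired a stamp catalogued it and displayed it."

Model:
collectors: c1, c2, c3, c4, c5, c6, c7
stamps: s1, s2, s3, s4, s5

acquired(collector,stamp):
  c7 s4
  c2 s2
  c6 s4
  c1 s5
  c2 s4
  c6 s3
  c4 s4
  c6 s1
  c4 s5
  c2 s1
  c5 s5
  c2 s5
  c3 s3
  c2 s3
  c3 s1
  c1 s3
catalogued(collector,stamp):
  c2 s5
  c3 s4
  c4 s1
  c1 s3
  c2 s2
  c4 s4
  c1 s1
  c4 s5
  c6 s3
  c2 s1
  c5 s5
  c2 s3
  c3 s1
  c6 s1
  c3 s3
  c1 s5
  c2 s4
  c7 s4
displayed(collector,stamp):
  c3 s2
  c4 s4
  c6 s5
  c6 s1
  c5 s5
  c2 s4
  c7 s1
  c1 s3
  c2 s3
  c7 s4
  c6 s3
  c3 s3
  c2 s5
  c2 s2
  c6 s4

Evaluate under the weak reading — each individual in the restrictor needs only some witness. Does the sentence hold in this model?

True

"it" takes "a stamp" as antecedent — a donkey pronoun bound across the clause boundary.
Weak reading: every collector c with some acquired-stamp has at least one acquired-stamp s such that catalogued(c,s) ∧ displayed(c,s).
Per collector: c1:✓  c2:✓  c3:✓  c4:✓  c5:✓  c6:✓  c7:✓
Every collector in the restrictor has a witness.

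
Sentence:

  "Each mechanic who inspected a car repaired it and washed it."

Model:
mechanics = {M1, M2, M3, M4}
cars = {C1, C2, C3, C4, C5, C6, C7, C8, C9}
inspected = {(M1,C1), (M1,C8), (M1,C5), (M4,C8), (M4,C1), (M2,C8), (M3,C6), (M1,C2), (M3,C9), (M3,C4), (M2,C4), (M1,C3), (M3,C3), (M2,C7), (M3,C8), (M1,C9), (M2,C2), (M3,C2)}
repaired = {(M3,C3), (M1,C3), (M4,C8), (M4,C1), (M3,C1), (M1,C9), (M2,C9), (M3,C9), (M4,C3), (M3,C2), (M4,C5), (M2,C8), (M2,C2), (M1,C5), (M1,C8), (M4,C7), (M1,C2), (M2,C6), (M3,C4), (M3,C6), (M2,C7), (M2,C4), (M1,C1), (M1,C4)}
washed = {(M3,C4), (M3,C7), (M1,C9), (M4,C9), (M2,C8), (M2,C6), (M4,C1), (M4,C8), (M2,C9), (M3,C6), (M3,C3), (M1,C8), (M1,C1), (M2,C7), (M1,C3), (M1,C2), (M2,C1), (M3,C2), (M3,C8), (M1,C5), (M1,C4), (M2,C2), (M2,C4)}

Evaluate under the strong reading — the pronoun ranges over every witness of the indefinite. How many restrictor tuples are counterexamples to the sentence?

"it" takes "a car" as antecedent — a donkey pronoun bound across the clause boundary.
Strong reading: for every (m,c) with inspected(m,c), repaired(m,c) ∧ washed(m,c).
Restrictor pairs: (M1,C1) ✓  (M1,C2) ✓  (M1,C3) ✓  (M1,C5) ✓  (M1,C8) ✓  (M1,C9) ✓  (M2,C2) ✓  (M2,C4) ✓  (M2,C7) ✓  (M2,C8) ✓  (M3,C2) ✓  (M3,C3) ✓  (M3,C4) ✓  (M3,C6) ✓  (M3,C8) ✗  (M3,C9) ✗  (M4,C1) ✓  (M4,C8) ✓
Counterexamples (restrictor pairs failing the scope): 2.

2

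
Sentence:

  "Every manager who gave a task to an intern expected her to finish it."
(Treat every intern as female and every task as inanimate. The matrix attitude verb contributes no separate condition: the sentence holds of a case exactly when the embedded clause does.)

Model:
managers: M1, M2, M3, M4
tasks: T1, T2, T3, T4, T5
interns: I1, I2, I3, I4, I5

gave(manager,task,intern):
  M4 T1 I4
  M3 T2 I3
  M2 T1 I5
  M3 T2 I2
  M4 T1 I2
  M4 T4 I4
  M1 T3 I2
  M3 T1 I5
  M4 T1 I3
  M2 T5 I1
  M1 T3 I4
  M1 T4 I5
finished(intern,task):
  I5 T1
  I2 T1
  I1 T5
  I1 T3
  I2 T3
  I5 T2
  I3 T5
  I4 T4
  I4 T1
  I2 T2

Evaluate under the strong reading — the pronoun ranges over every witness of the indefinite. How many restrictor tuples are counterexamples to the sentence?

4

"her" takes "an intern" as antecedent and "it" takes "a task"; both are donkey pronouns co-varying with the restrictor.
Strong reading: for every (m,t,i) with gave(m,t,i), finished(i,t).
Restrictor triples: (M1,T3,I2)→finished(I2,T3) ✓  (M1,T3,I4)→finished(I4,T3) ✗  (M1,T4,I5)→finished(I5,T4) ✗  (M2,T1,I5)→finished(I5,T1) ✓  (M2,T5,I1)→finished(I1,T5) ✓  (M3,T1,I5)→finished(I5,T1) ✓  (M3,T2,I2)→finished(I2,T2) ✓  (M3,T2,I3)→finished(I3,T2) ✗  (M4,T1,I2)→finished(I2,T1) ✓  (M4,T1,I3)→finished(I3,T1) ✗  (M4,T1,I4)→finished(I4,T1) ✓  (M4,T4,I4)→finished(I4,T4) ✓
Counterexamples (restrictor triples failing the scope): 4.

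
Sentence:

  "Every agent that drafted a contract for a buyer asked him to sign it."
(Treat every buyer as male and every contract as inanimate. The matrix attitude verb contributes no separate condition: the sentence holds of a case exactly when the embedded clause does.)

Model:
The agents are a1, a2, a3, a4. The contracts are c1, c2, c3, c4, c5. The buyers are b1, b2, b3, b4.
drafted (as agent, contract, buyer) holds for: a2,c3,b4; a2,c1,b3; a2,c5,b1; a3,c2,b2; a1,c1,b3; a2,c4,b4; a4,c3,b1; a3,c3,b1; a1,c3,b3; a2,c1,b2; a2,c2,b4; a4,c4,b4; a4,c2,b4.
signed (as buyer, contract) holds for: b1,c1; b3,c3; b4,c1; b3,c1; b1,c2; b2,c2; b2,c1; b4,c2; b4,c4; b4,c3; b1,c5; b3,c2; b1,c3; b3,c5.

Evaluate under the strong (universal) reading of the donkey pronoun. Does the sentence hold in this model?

"him" takes "a buyer" as antecedent and "it" takes "a contract"; both are donkey pronouns co-varying with the restrictor.
Strong reading: for every (a,c,b) with drafted(a,c,b), signed(b,c).
Restrictor triples: (a1,c1,b3)→signed(b3,c1) ✓  (a1,c3,b3)→signed(b3,c3) ✓  (a2,c1,b2)→signed(b2,c1) ✓  (a2,c1,b3)→signed(b3,c1) ✓  (a2,c2,b4)→signed(b4,c2) ✓  (a2,c3,b4)→signed(b4,c3) ✓  (a2,c4,b4)→signed(b4,c4) ✓  (a2,c5,b1)→signed(b1,c5) ✓  (a3,c2,b2)→signed(b2,c2) ✓  (a3,c3,b1)→signed(b1,c3) ✓  (a4,c2,b4)→signed(b4,c2) ✓  (a4,c3,b1)→signed(b1,c3) ✓  (a4,c4,b4)→signed(b4,c4) ✓
Every restrictor triple satisfies the scope.

True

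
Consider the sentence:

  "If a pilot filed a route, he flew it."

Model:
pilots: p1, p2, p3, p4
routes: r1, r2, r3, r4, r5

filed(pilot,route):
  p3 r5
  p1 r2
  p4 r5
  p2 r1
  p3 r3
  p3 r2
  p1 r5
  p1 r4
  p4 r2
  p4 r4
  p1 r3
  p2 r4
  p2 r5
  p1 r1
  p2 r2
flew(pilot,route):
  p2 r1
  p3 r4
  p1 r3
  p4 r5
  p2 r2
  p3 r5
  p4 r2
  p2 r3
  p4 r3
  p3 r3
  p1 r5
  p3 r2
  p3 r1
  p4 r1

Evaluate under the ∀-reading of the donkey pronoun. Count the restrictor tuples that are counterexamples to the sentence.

6

"it" takes "a route" as antecedent — a donkey pronoun bound across the clause boundary.
Strong reading: for every (p,r) with filed(p,r), flew(p,r).
Restrictor pairs: (p1,r1) ✗  (p1,r2) ✗  (p1,r3) ✓  (p1,r4) ✗  (p1,r5) ✓  (p2,r1) ✓  (p2,r2) ✓  (p2,r4) ✗  (p2,r5) ✗  (p3,r2) ✓  (p3,r3) ✓  (p3,r5) ✓  (p4,r2) ✓  (p4,r4) ✗  (p4,r5) ✓
Counterexamples (restrictor pairs failing the scope): 6.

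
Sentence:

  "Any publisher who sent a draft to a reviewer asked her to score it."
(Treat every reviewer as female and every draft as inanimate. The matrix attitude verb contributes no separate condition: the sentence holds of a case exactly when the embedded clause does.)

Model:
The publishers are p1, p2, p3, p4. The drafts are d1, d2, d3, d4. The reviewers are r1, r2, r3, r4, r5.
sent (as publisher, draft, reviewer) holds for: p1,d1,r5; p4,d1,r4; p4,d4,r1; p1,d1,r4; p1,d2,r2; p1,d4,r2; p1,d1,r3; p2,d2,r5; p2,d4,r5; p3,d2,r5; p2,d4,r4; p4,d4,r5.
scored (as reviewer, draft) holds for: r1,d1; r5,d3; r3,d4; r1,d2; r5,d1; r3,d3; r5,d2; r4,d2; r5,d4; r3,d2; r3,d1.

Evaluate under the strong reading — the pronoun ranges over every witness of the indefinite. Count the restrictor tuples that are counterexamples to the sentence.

6

"her" takes "a reviewer" as antecedent and "it" takes "a draft"; both are donkey pronouns co-varying with the restrictor.
Strong reading: for every (p,d,r) with sent(p,d,r), scored(r,d).
Restrictor triples: (p1,d1,r3)→scored(r3,d1) ✓  (p1,d1,r4)→scored(r4,d1) ✗  (p1,d1,r5)→scored(r5,d1) ✓  (p1,d2,r2)→scored(r2,d2) ✗  (p1,d4,r2)→scored(r2,d4) ✗  (p2,d2,r5)→scored(r5,d2) ✓  (p2,d4,r4)→scored(r4,d4) ✗  (p2,d4,r5)→scored(r5,d4) ✓  (p3,d2,r5)→scored(r5,d2) ✓  (p4,d1,r4)→scored(r4,d1) ✗  (p4,d4,r1)→scored(r1,d4) ✗  (p4,d4,r5)→scored(r5,d4) ✓
Counterexamples (restrictor triples failing the scope): 6.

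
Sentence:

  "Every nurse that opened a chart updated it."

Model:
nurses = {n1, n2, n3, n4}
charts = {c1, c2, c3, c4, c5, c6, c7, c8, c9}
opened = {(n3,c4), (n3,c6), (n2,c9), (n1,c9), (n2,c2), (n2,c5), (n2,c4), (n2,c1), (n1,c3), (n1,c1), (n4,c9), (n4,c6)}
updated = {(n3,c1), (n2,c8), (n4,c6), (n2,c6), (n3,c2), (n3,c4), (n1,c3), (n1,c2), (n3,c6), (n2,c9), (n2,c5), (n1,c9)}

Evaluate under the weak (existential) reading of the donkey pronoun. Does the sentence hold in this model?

True

"it" takes "a chart" as antecedent — a donkey pronoun bound across the clause boundary.
Weak reading: every nurse n with some opened-chart has at least one opened-chart c such that updated(n,c).
Per nurse: n1:✓  n2:✓  n3:✓  n4:✓
Every nurse in the restrictor has a witness.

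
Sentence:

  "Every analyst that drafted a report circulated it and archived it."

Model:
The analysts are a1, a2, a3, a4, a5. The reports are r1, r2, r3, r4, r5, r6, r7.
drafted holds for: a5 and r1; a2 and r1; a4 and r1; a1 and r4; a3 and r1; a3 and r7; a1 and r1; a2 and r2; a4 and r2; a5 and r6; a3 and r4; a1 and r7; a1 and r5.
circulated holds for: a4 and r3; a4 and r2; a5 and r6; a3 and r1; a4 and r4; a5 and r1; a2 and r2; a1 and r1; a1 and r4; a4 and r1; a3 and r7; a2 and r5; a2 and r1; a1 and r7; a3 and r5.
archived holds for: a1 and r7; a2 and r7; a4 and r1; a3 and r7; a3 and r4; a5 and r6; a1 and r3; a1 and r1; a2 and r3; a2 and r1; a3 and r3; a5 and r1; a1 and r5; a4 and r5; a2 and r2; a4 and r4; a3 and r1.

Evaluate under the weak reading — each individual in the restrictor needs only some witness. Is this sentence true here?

"it" takes "a report" as antecedent — a donkey pronoun bound across the clause boundary.
Weak reading: every analyst a with some drafted-report has at least one drafted-report r such that circulated(a,r) ∧ archived(a,r).
Per analyst: a1:✓  a2:✓  a3:✓  a4:✓  a5:✓
Every analyst in the restrictor has a witness.

True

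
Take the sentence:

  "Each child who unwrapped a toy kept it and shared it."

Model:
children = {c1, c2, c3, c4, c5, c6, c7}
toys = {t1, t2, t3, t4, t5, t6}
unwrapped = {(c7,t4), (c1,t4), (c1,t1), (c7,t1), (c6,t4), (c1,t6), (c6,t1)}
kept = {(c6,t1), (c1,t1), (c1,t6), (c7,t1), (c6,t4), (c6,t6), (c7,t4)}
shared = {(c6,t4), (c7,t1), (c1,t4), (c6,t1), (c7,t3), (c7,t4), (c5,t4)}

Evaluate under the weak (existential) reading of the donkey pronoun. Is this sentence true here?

"it" takes "a toy" as antecedent — a donkey pronoun bound across the clause boundary.
Weak reading: every child c with some unwrapped-toy has at least one unwrapped-toy t such that kept(c,t) ∧ shared(c,t).
Per child: c1:✗  c6:✓  c7:✓
c1 has no witness among its unwrapped-toys.

False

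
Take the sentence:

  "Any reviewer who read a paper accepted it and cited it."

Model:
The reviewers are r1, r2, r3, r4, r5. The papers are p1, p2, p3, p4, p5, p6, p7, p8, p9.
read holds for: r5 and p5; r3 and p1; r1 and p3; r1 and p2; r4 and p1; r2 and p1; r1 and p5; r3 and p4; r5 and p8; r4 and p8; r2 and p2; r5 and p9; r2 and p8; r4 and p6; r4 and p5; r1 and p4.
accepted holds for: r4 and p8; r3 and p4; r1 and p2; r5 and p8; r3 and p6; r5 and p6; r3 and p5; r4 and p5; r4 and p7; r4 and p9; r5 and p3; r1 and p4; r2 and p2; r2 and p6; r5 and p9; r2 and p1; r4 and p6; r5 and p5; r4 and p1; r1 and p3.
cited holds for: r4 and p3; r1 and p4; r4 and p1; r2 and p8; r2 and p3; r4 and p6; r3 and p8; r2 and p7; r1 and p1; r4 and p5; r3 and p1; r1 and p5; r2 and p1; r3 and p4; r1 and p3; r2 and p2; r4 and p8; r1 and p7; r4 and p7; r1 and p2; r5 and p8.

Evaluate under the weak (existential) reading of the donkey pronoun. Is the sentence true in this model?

"it" takes "a paper" as antecedent — a donkey pronoun bound across the clause boundary.
Weak reading: every reviewer r with some read-paper has at least one read-paper p such that accepted(r,p) ∧ cited(r,p).
Per reviewer: r1:✓  r2:✓  r3:✓  r4:✓  r5:✓
Every reviewer in the restrictor has a witness.

True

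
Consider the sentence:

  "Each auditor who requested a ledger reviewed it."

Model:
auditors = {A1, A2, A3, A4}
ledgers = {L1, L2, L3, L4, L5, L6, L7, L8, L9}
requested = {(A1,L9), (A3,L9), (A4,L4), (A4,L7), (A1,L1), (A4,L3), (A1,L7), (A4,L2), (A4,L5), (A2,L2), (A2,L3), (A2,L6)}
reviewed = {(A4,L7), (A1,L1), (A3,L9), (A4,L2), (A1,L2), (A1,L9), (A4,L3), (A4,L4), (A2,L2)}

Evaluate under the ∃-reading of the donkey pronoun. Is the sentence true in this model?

"it" takes "a ledger" as antecedent — a donkey pronoun bound across the clause boundary.
Weak reading: every auditor a with some requested-ledger has at least one requested-ledger l such that reviewed(a,l).
Per auditor: A1:✓  A2:✓  A3:✓  A4:✓
Every auditor in the restrictor has a witness.

True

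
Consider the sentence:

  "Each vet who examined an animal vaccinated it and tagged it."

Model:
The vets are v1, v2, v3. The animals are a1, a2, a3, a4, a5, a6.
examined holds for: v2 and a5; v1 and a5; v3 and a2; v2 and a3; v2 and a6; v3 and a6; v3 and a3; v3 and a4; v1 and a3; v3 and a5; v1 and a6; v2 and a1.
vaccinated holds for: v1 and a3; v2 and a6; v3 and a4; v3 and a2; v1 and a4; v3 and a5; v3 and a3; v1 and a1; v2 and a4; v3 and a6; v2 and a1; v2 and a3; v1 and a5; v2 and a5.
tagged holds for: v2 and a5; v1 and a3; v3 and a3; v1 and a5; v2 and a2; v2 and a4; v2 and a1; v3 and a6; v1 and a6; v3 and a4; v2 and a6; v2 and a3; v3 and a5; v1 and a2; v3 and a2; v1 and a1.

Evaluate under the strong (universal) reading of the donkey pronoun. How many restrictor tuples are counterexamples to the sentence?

"it" takes "an animal" as antecedent — a donkey pronoun bound across the clause boundary.
Strong reading: for every (v,a) with examined(v,a), vaccinated(v,a) ∧ tagged(v,a).
Restrictor pairs: (v1,a3) ✓  (v1,a5) ✓  (v1,a6) ✗  (v2,a1) ✓  (v2,a3) ✓  (v2,a5) ✓  (v2,a6) ✓  (v3,a2) ✓  (v3,a3) ✓  (v3,a4) ✓  (v3,a5) ✓  (v3,a6) ✓
Counterexamples (restrictor pairs failing the scope): 1.

1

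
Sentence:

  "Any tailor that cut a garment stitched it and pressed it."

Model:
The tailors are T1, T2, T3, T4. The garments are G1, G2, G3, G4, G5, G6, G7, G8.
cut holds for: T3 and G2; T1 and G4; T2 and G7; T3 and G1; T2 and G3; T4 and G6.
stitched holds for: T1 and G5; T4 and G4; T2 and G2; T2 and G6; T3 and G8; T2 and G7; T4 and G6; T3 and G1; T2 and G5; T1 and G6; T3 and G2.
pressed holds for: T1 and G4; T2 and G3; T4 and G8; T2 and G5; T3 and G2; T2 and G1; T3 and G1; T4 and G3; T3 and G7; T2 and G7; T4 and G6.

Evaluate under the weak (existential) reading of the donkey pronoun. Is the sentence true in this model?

"it" takes "a garment" as antecedent — a donkey pronoun bound across the clause boundary.
Weak reading: every tailor t with some cut-garment has at least one cut-garment g such that stitched(t,g) ∧ pressed(t,g).
Per tailor: T1:✗  T2:✓  T3:✓  T4:✓
T1 has no witness among its cut-garments.

False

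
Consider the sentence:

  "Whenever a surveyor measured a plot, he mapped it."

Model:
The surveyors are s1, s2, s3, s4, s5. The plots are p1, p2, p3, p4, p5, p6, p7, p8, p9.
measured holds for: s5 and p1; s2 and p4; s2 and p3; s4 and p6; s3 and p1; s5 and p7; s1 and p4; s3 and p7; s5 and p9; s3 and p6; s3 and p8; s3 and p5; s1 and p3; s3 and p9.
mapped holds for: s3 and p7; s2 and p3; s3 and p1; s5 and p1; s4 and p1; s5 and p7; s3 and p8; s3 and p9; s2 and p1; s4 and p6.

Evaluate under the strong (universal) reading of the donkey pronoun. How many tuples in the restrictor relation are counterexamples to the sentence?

"it" takes "a plot" as antecedent — a donkey pronoun bound across the clause boundary.
Strong reading: for every (s,p) with measured(s,p), mapped(s,p).
Restrictor pairs: (s1,p3) ✗  (s1,p4) ✗  (s2,p3) ✓  (s2,p4) ✗  (s3,p1) ✓  (s3,p5) ✗  (s3,p6) ✗  (s3,p7) ✓  (s3,p8) ✓  (s3,p9) ✓  (s4,p6) ✓  (s5,p1) ✓  (s5,p7) ✓  (s5,p9) ✗
Counterexamples (restrictor pairs failing the scope): 6.

6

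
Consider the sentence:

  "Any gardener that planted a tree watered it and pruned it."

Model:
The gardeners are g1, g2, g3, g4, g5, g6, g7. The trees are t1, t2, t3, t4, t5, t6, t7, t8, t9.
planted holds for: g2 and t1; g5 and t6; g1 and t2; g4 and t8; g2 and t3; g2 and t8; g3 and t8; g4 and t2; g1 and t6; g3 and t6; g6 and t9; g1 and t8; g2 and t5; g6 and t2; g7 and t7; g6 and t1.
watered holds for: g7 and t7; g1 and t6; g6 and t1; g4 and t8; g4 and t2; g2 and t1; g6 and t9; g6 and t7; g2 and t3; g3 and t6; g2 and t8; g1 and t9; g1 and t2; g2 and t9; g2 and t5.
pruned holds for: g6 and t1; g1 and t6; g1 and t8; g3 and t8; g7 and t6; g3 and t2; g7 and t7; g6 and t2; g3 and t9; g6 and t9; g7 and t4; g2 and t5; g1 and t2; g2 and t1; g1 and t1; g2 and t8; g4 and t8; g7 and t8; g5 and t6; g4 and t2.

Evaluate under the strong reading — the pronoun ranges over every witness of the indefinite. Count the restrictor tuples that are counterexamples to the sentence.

"it" takes "a tree" as antecedent — a donkey pronoun bound across the clause boundary.
Strong reading: for every (g,t) with planted(g,t), watered(g,t) ∧ pruned(g,t).
Restrictor pairs: (g1,t2) ✓  (g1,t6) ✓  (g1,t8) ✗  (g2,t1) ✓  (g2,t3) ✗  (g2,t5) ✓  (g2,t8) ✓  (g3,t6) ✗  (g3,t8) ✗  (g4,t2) ✓  (g4,t8) ✓  (g5,t6) ✗  (g6,t1) ✓  (g6,t2) ✗  (g6,t9) ✓  (g7,t7) ✓
Counterexamples (restrictor pairs failing the scope): 6.

6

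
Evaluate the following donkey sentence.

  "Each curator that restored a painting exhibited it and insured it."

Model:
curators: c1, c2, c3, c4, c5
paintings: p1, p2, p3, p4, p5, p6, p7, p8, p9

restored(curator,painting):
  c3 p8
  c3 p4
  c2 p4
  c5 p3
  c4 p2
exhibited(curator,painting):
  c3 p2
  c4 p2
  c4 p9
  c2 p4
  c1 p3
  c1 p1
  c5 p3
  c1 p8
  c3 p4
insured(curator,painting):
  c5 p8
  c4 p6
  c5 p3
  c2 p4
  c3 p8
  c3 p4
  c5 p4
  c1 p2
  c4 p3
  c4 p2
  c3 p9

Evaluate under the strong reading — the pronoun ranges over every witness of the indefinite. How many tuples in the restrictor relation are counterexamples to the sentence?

"it" takes "a painting" as antecedent — a donkey pronoun bound across the clause boundary.
Strong reading: for every (c,p) with restored(c,p), exhibited(c,p) ∧ insured(c,p).
Restrictor pairs: (c2,p4) ✓  (c3,p4) ✓  (c3,p8) ✗  (c4,p2) ✓  (c5,p3) ✓
Counterexamples (restrictor pairs failing the scope): 1.

1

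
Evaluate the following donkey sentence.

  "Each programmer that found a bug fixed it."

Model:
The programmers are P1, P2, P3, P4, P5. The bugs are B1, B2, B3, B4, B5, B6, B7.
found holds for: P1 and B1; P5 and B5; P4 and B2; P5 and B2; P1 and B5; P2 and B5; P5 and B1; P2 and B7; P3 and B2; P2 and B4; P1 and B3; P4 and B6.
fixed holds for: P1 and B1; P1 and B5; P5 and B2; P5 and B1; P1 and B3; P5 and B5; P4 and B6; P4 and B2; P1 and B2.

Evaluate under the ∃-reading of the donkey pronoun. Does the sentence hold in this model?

"it" takes "a bug" as antecedent — a donkey pronoun bound across the clause boundary.
Weak reading: every programmer p with some found-bug has at least one found-bug b such that fixed(p,b).
Per programmer: P1:✓  P2:✗  P3:✗  P4:✓  P5:✓
P2 has no witness among its found-bugs.

False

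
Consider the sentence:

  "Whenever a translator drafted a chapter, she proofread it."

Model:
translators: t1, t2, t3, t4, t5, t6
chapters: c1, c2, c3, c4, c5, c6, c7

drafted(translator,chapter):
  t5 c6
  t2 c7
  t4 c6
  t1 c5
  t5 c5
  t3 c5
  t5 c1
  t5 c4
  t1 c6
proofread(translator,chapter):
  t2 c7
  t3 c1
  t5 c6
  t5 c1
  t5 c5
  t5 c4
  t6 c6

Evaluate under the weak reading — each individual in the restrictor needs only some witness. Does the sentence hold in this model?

"it" takes "a chapter" as antecedent — a donkey pronoun bound across the clause boundary.
Weak reading: every translator t with some drafted-chapter has at least one drafted-chapter c such that proofread(t,c).
Per translator: t1:✗  t2:✓  t3:✗  t4:✗  t5:✓
t1 has no witness among its drafted-chapters.

False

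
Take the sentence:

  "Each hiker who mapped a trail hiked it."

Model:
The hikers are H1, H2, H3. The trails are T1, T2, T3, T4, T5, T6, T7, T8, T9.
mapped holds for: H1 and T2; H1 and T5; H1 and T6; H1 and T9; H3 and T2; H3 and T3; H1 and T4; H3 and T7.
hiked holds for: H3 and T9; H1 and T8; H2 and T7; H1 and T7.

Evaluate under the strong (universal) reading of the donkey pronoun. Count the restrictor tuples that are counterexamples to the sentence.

"it" takes "a trail" as antecedent — a donkey pronoun bound across the clause boundary.
Strong reading: for every (h,t) with mapped(h,t), hiked(h,t).
Restrictor pairs: (H1,T2) ✗  (H1,T4) ✗  (H1,T5) ✗  (H1,T6) ✗  (H1,T9) ✗  (H3,T2) ✗  (H3,T3) ✗  (H3,T7) ✗
Counterexamples (restrictor pairs failing the scope): 8.

8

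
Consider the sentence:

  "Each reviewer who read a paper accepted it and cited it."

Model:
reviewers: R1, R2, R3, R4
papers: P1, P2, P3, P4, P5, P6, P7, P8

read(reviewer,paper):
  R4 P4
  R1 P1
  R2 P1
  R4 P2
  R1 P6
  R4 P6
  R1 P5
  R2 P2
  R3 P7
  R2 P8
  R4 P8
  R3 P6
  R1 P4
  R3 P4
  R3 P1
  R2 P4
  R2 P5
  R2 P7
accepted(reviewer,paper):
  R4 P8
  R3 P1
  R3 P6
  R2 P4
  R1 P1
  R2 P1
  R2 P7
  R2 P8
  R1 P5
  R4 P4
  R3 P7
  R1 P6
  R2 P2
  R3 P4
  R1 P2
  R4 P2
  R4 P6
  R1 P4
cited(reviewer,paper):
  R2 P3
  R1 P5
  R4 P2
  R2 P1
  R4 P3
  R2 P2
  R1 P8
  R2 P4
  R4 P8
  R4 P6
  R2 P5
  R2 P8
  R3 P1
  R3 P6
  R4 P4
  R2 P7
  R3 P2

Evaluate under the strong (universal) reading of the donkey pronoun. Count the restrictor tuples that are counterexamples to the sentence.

6

"it" takes "a paper" as antecedent — a donkey pronoun bound across the clause boundary.
Strong reading: for every (r,p) with read(r,p), accepted(r,p) ∧ cited(r,p).
Restrictor pairs: (R1,P1) ✗  (R1,P4) ✗  (R1,P5) ✓  (R1,P6) ✗  (R2,P1) ✓  (R2,P2) ✓  (R2,P4) ✓  (R2,P5) ✗  (R2,P7) ✓  (R2,P8) ✓  (R3,P1) ✓  (R3,P4) ✗  (R3,P6) ✓  (R3,P7) ✗  (R4,P2) ✓  (R4,P4) ✓  (R4,P6) ✓  (R4,P8) ✓
Counterexamples (restrictor pairs failing the scope): 6.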